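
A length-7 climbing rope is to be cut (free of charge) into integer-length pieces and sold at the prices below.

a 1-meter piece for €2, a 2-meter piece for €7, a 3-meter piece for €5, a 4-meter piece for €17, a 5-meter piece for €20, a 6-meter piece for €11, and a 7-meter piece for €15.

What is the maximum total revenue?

27

Consider every possible first cut. r[k] is the best of p[i]+r[k−i] over all sellable i≤k.
r[1] = 2
r[2] = max(2+2, 7+0) = 7
r[3] = max(2+7, 7+2, 5+0) = 9
r[4] = max(2+9, 7+7, 5+2, 17+0) = 17
r[5] = max(2+17, 7+9, 5+7, 17+2, 20+0) = 20
r[6] = max(2+20, 7+17, 5+9, 17+7, 20+2, 11+0) = 24
r[7] = max(2+24, 7+20, 5+17, …, 11+2, 15+0) = 27
One optimal cutting: 5 + 2 → €20 + €7 = €27.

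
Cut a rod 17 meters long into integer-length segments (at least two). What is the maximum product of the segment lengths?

Define P[k] = max over 1≤i<k of i · max(k−i, P[k−i]); the inner max lets the remainder stay uncut if that's better.
Small cases: P[2]=1, P[3]=2, P[4]=4, P[5]=6, P[6]=9, P[7]=12, P[8]=18, P[9]=27, P[10]=36, P[11]=54, P[12]=81.
P[13] = max(1·81, 2·54, 3·36, …, 11·2, 12·1) = 108
P[14] = max(1·108, 2·81, 3·54, …, 12·2, 13·1) = 162
P[15] = max(1·162, 2·108, 3·81, …, 13·2, 14·1) = 243
P[16] = max(1·243, 2·162, 3·108, …, 14·2, 15·1) = 324
P[17] = max(1·324, 2·243, 3·162, …, 15·2, 16·1) = 486
One optimal split: 3 + 3 + 3 + 3 + 3 + 2; product 3·3·3·3·3·2 = 486.

486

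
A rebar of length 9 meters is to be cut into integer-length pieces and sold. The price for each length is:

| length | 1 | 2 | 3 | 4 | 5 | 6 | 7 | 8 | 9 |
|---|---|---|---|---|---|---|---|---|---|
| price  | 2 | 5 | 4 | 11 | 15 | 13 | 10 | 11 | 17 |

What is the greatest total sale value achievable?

26

Build v[k] bottom-up: v[k] = max over allowed piece i of (p[i] + v[k−i]).
v[1] = 2
v[2] = max(2+2, 5+0) = 5
v[3] = max(2+5, 5+2, 4+0) = 7
v[4] = max(2+7, 5+5, 4+2, 11+0) = 11
v[5] = max(2+11, 5+7, 4+5, 11+2, 15+0) = 15
v[6] = max(2+15, 5+11, 4+7, 11+5, 15+2, 13+0) = 17
v[7] = max(2+17, 5+15, 4+11, …, 13+2, 10+0) = 20
v[8] = max(2+20, 5+17, 4+15, …, 10+2, 11+0) = 22
v[9] = max(2+22, 5+20, 4+17, …, 11+2, 17+0) = 26
One optimal cutting: 5 + 4 → ₹15 + ₹11 = ₹26.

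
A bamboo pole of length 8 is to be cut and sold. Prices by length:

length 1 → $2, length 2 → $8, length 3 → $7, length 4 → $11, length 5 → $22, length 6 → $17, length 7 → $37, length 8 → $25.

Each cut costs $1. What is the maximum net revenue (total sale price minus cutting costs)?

38

Build v[k] bottom-up: v[k] = max over allowed piece i of (p[i] + v[k−i]) − 1 per cut.
v[1] = 2
v[2] = 8
v[3] = 9  (first piece 1, then v[2]=8)
v[4] = 15  (first piece 2, then v[2]=8)
v[5] = 22
v[6] = 23  (first piece 1, then v[5]=22)
v[7] = 37
v[8] = 38  (first piece 1, then v[7]=37)
One optimal plan: pieces 7 + 1 (1 cut) → $39 − $1 = $38.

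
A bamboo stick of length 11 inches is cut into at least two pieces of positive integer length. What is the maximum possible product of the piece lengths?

Let P[k] be the best product for length k (with at least one cut). For each first piece i, the rest contributes max(k−i, P[k−i]).
P[2] = 1*max(1,0) = 1*1 = 1
P[3] = 1*max(2,1) = 1*2 = 2
P[4] = 2*max(2,1) = 2*2 = 4
P[5] = 2*max(3,2) = 2*3 = 6
P[6] = 3*max(3,2) = 3*3 = 9
P[7] = 2*max(5,6) = 2*6 = 12
P[8] = 2*max(6,9) = 2*9 = 18
P[9] = 3*max(6,9) = 3*9 = 27
P[10] = 2*max(8,18) = 2*18 = 36
P[11] = 2*max(9,27) = 2*27 = 54
One optimal split: 3 + 3 + 3 + 2; product 3*3*3*2 = 54.

54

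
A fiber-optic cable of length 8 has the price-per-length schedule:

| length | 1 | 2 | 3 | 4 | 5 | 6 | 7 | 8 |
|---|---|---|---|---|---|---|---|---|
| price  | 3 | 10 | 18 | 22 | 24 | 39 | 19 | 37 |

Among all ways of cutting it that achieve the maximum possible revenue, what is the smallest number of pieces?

Build r[k] bottom-up: r[k] = max over allowed piece i of (p[i] + r[k−i]).
r[1] = 3
r[2] = 10
r[3] = 18
r[4] = 22
r[5] = 28  (first piece 2, then r[3]=18)
r[6] = 39
r[7] = 42  (first piece 1, then r[6]=39)
r[8] = 49  (first piece 2, then r[6]=39)
Maximum revenue is $49.
Now minimize piece count subject to staying optimal: for each k, pieces[k] = 1 + min over i with p[i]+r[k−i]=r[k] of pieces[k−i].
pieces[5] = 2
pieces[6] = 1
pieces[7] = 2
pieces[8] = 2

2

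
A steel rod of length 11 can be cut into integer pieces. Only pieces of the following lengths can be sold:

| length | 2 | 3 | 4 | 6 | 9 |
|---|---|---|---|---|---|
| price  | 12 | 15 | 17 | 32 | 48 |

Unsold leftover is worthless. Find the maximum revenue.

63

Build best[k] bottom-up: best[k] = max over allowed piece i of (p[i] + best[k−i]).
best[1] = 0
best[2] = 12
best[3] = max(12+0, 15+0) = 15
best[4] = max(12+12, 15+0, 17+0) = 24
best[5] = max(12+15, 15+12, 17+0) = 27
best[6] = max(12+24, 15+15, 17+12, 32+0) = 36
best[7] = max(12+27, 15+24, 17+15, 32+0) = 39
best[8] = max(12+36, 15+27, 17+24, 32+12) = 48
best[9] = max(12+39, 15+36, 17+27, 32+15, 48+0) = 51
best[10] = max(12+48, 15+39, 17+36, 32+24, 48+0) = 60
best[11] = max(12+51, 15+48, 17+39, 32+27, 48+12) = 63
One optimal cutting: 3 + 2 + 2 + 2 + 2 → $63.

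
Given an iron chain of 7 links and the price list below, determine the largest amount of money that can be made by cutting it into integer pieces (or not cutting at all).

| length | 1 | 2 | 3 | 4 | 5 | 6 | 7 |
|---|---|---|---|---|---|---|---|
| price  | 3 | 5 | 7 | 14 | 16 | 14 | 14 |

Build r[k] bottom-up: r[k] = max over allowed piece i of (p[i] + r[k−i]).
r[1] = 3
r[2] = 6  (first piece 1, then r[1]=3)
r[3] = 9  (first piece 1, then r[2]=6)
r[4] = 14
r[5] = 17  (first piece 1, then r[4]=14)
r[6] = 20  (first piece 1, then r[5]=17)
r[7] = 23  (first piece 1, then r[6]=20)
One optimal cutting: 4 + 1 + 1 + 1 → $14 + $3 + $3 + $3 = $23.

23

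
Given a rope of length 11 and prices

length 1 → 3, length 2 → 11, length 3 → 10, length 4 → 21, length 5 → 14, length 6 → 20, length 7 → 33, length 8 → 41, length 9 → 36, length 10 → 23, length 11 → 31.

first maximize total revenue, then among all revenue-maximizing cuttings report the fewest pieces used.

6

Consider every possible first cut. r[k] is the best of p[i]+r[k−i] over all sellable i≤k.
r[1] = 3
r[2] = max(3+3, 11+0) = 11
r[3] = max(3+11, 11+3, 10+0) = 14
r[4] = max(3+14, 11+11, 10+3, 21+0) = 22
r[5] = max(3+22, 11+14, 10+11, 21+3, 14+0) = 25
r[6] = max(3+25, 11+22, 10+14, 21+11, 14+3, 20+0) = 33
r[7] = max(3+33, 11+25, 10+22, …, 20+3, 33+0) = 36
r[8] = max(3+36, 11+33, 10+25, …, 33+3, 41+0) = 44
r[9] = max(3+44, 11+36, 10+33, …, 41+3, 36+0) = 47
r[10] = max(3+47, 11+44, 10+36, …, 36+3, 23+0) = 55
r[11] = max(3+55, 11+47, 10+44, …, 23+3, 31+0) = 58
Maximum revenue is 58.
Now minimize piece count subject to staying optimal: for each k, pieces[k] = 1 + min over i with p[i]+r[k−i]=r[k] of pieces[k−i].
pieces[8] = 4
pieces[9] = 5
pieces[10] = 5
pieces[11] = 6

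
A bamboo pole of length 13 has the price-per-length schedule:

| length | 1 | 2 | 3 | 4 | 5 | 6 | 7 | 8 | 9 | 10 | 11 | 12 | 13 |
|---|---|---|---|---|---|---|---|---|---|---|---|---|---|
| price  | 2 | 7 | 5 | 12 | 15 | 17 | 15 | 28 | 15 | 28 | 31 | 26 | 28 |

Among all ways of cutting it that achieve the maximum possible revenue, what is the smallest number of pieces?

4

Build r[k] bottom-up: r[k] = max over allowed piece i of (p[i] + r[k−i]).
r[1] = 2
r[2] = max(2+2, 7+0) = 7
r[3] = max(2+7, 7+2, 5+0) = 9
r[4] = max(2+9, 7+7, 5+2, 12+0) = 14
r[5] = max(2+14, 7+9, 5+7, 12+2, 15+0) = 16
r[6] = max(2+16, 7+14, 5+9, 12+7, 15+2, 17+0) = 21
r[7] = max(2+21, 7+16, 5+14, …, 17+2, 15+0) = 23
r[8] = max(2+23, 7+21, 5+16, …, 15+2, 28+0) = 28
r[9] = max(2+28, 7+23, 5+21, …, 28+2, 15+0) = 30
r[10] = max(2+30, 7+28, 5+23, …, 15+2, 28+0) = 35
r[11] = max(2+35, 7+30, 5+28, …, 28+2, 31+0) = 37
r[12] = max(2+37, 7+35, 5+30, …, 31+2, 26+0) = 42
r[13] = max(2+42, 7+37, 5+35, …, 26+2, 28+0) = 44
Maximum revenue is $44.
Now minimize piece count subject to staying optimal: for each k, pieces[k] = 1 + min over i with p[i]+r[k−i]=r[k] of pieces[k−i].
pieces[10] = 2
pieces[11] = 3
pieces[12] = 3
pieces[13] = 4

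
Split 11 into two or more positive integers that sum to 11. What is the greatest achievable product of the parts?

54

Fill prod[k] for k=2..11: at each k try every first piece i and multiply by the better of (k−i) uncut or prod[k−i].
Small cases: prod[2]=1, prod[3]=2.
prod[4] = max(1*3, 2*2, 3*1) = 4
prod[5] = max(1*4, 2*3, 3*2, 4*1) = 6
prod[6] = max(1*6, 2*4, 3*3, 4*2, 5*1) = 9
prod[7] = max(1*9, 2*6, 3*4, 4*3, 5*2, 6*1) = 12
prod[8] = max(1*12, 2*9, 3*6, …, 6*2, 7*1) = 18
prod[9] = max(1*18, 2*12, 3*9, …, 7*2, 8*1) = 27
prod[10] = max(1*27, 2*18, 3*12, …, 8*2, 9*1) = 36
prod[11] = max(1*36, 2*27, 3*18, …, 9*2, 10*1) = 54
One optimal split: 3 + 3 + 3 + 2; product 3*3*3*2 = 54.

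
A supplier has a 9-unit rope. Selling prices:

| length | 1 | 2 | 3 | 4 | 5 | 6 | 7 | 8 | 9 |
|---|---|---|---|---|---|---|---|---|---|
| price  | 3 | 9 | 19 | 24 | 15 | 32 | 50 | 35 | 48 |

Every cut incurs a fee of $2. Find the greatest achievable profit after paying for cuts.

57

Consider every possible first cut. net[k] is the best of p[i]+net[k−i] over all sellable i≤k, charging 2 whenever i<k.
net[1] = 3
net[2] = 9
net[3] = 19
net[4] = 24
net[5] = 26  (first piece 2, then net[3]=19)
net[6] = 36  (first piece 3, then net[3]=19)
net[7] = 50
net[8] = 51  (first piece 1, then net[7]=50)
net[9] = 57  (first piece 2, then net[7]=50)
One optimal plan: pieces 7 + 2 (1 cut) → $59 − $2 = $57.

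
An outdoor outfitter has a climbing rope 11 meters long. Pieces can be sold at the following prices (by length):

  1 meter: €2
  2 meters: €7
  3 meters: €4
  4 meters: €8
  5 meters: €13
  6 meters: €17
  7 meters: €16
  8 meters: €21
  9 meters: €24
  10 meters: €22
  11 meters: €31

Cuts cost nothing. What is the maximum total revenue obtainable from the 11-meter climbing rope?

37

Consider every possible first cut. R[k] is the best of p[i]+R[k−i] over all sellable i≤k.
R[1] = 2
R[2] = max(2+2, 7+0) = 7
R[3] = max(2+7, 7+2, 4+0) = 9
R[4] = max(2+9, 7+7, 4+2, 8+0) = 14
R[5] = max(2+14, 7+9, 4+7, 8+2, 13+0) = 16
R[6] = max(2+16, 7+14, 4+9, 8+7, 13+2, 17+0) = 21
R[7] = max(2+21, 7+16, 4+14, …, 17+2, 16+0) = 23
R[8] = max(2+23, 7+21, 4+16, …, 16+2, 21+0) = 28
R[9] = max(2+28, 7+23, 4+21, …, 21+2, 24+0) = 30
R[10] = max(2+30, 7+28, 4+23, …, 24+2, 22+0) = 35
R[11] = max(2+35, 7+30, 4+28, …, 22+2, 31+0) = 37
One optimal cutting: 2 + 2 + 2 + 2 + 2 + 1 → €7 + €7 + €7 + €7 + €7 + €2 = €37.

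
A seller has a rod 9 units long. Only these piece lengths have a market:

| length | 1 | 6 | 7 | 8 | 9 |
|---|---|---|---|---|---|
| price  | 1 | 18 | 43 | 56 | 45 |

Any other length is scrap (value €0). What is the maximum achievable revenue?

Build best[k] bottom-up: best[k] = max over allowed piece i of (p[i] + best[k−i]).
best[1] = 1
best[2] = 2  (first piece 1, then best[1]=1)
best[3] = 3  (first piece 1, then best[2]=2)
best[4] = 4  (first piece 1, then best[3]=3)
best[5] = 5  (first piece 1, then best[4]=4)
best[6] = 18
best[7] = 43
best[8] = 56
best[9] = 57  (first piece 1, then best[8]=56)
One optimal cutting: 8 + 1 → €57.

57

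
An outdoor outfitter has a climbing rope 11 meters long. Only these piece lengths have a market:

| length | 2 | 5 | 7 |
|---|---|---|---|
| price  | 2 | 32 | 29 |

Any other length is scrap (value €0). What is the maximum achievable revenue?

64

Let best[k] be the best obtainable value from length k. For each k, try every first piece i and keep the best of price[i] + best[k−i].
best[1] = 0
best[2] = 2
best[3] = 2
best[4] = 4  (first piece 2, then best[2]=2)
best[5] = 32
best[6] = 32
best[7] = 34  (first piece 2, then best[5]=32)
best[8] = 34
best[9] = 36  (first piece 2, then best[7]=34)
best[10] = 64  (first piece 5, then best[5]=32)
best[11] = 64
One optimal cutting: pieces 5 + 5 with 1 meter of scrap → €64.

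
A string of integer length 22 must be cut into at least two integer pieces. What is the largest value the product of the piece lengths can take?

Fill m[k] for k=2..22: at each k try every first piece i and multiply by the better of (k−i) uncut or m[k−i].
m[2] = 1·max(1,0) = 1·1 = 1
m[3] = max(1·2, 2·1) = 2
m[4] = max(1·3, 2·2, 3·1) = 4
m[5] = max(1·4, 2·3, 3·2, 4·1) = 6
m[6] = max(1·6, 2·4, 3·3, 4·2, 5·1) = 9
m[7] = max(1·9, 2·6, 3·4, 4·3, 5·2, 6·1) = 12
m[8] = max(1·12, 2·9, 3·6, …, 6·2, 7·1) = 18
m[9] = max(1·18, 2·12, 3·9, …, 7·2, 8·1) = 27
m[10] = max(1·27, 2·18, 3·12, …, 8·2, 9·1) = 36
m[11] = max(1·36, 2·27, 3·18, …, 9·2, 10·1) = 54
m[12] = max(1·54, 2·36, 3·27, …, 10·2, 11·1) = 81
m[13] = max(1·81, 2·54, 3·36, …, 11·2, 12·1) = 108
m[14] = max(1·108, 2·81, 3·54, …, 12·2, 13·1) = 162
m[15] = max(1·162, 2·108, 3·81, …, 13·2, 14·1) = 243
m[16] = max(1·243, 2·162, 3·108, …, 14·2, 15·1) = 324
m[17] = max(1·324, 2·243, 3·162, …, 15·2, 16·1) = 486
m[18] = max(1·486, 2·324, 3·243, …, 16·2, 17·1) = 729
m[19] = max(1·729, 2·486, 3·324, …, 17·2, 18·1) = 972
m[20] = max(1·972, 2·729, 3·486, …, 18·2, 19·1) = 1458
m[21] = max(1·1458, 2·972, 3·729, …, 19·2, 20·1) = 2187
m[22] = max(1·2187, 2·1458, 3·972, …, 20·2, 21·1) = 2916
One optimal split: 3 + 3 + 3 + 3 + 3 + 3 + 2 + 2; product 3·3·3·3·3·3·2·2 = 2916.

2916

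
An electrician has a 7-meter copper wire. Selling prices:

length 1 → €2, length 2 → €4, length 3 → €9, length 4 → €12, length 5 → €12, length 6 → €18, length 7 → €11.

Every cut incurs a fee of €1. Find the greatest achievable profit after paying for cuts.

20

Consider every possible first cut. r[k] is the best of p[i]+r[k−i] over all sellable i≤k, charging 1 whenever i<k.
r[1] = 2
r[2] = 4
r[3] = 9
r[4] = 12
r[5] = 13  (first piece 1, then r[4]=12)
r[6] = 18
r[7] = 20  (first piece 3, then r[4]=12)
One optimal plan: pieces 4 + 3 (1 cut) → €21 − €1 = €20.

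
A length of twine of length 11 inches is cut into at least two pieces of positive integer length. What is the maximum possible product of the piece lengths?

Define f[k] = max over 1≤i<k of i · max(k−i, f[k−i]); the inner max lets the remainder stay uncut if that's better.
f[2] = 1·max(1,0) = 1·1 = 1
f[3] = 1·max(2,1) = 1·2 = 2
f[4] = 2·max(2,1) = 2·2 = 4
f[5] = 2·max(3,2) = 2·3 = 6
f[6] = 3·max(3,2) = 3·3 = 9
f[7] = 2·max(5,6) = 2·6 = 12
f[8] = 2·max(6,9) = 2·9 = 18
f[9] = 3·max(6,9) = 3·9 = 27
f[10] = 2·max(8,18) = 2·18 = 36
f[11] = 2·max(9,27) = 2·27 = 54
One optimal split: 3 + 3 + 3 + 2; product 3·3·3·2 = 54.

54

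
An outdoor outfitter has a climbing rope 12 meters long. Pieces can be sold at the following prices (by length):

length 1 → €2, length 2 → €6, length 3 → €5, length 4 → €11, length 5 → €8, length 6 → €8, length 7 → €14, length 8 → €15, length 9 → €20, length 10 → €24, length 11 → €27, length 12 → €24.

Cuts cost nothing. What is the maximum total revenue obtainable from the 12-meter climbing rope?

Build v[k] bottom-up: v[k] = max over allowed piece i of (p[i] + v[k−i]).
v[1] = 2
v[2] = max(2+2, 6+0) = 6
v[3] = max(2+6, 6+2, 5+0) = 8
v[4] = max(2+8, 6+6, 5+2, 11+0) = 12
v[5] = max(2+12, 6+8, 5+6, 11+2, 8+0) = 14
v[6] = max(2+14, 6+12, 5+8, 11+6, 8+2, 8+0) = 18
v[7] = max(2+18, 6+14, 5+12, …, 8+2, 14+0) = 20
v[8] = max(2+20, 6+18, 5+14, …, 14+2, 15+0) = 24
v[9] = max(2+24, 6+20, 5+18, …, 15+2, 20+0) = 26
v[10] = max(2+26, 6+24, 5+20, …, 20+2, 24+0) = 30
v[11] = max(2+30, 6+26, 5+24, …, 24+2, 27+0) = 32
v[12] = max(2+32, 6+30, 5+26, …, 27+2, 24+0) = 36
One optimal cutting: 2 + 2 + 2 + 2 + 2 + 2 → €6 + €6 + €6 + €6 + €6 + €6 = €36.

36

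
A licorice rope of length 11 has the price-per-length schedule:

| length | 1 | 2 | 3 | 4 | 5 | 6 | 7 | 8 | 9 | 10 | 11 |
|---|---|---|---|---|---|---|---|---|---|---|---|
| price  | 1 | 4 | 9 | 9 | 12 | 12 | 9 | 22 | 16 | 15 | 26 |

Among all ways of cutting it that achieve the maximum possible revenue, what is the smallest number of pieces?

Build r[k] bottom-up: r[k] = max over allowed piece i of (p[i] + r[k−i]).
r[1] = 1
r[2] = 4
r[3] = 9
r[4] = 10  (first piece 1, then r[3]=9)
r[5] = 13  (first piece 2, then r[3]=9)
r[6] = 18  (first piece 3, then r[3]=9)
r[7] = 19  (first piece 1, then r[6]=18)
r[8] = 22  (first piece 2, then r[6]=18)
r[9] = 27  (first piece 3, then r[6]=18)
r[10] = 28  (first piece 1, then r[9]=27)
r[11] = 31  (first piece 2, then r[9]=27)
Maximum revenue is ¢31.
Now minimize piece count subject to staying optimal: for each k, pieces[k] = 1 + min over i with p[i]+r[k−i]=r[k] of pieces[k−i].
pieces[8] = 1
pieces[9] = 3
pieces[10] = 4
pieces[11] = 2

2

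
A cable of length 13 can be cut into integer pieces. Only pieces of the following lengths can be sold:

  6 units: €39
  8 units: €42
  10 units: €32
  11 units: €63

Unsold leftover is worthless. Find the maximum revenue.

Consider every possible first cut. r[k] is the best of p[i]+r[k−i] over all sellable i≤k.
r[1] = 0
r[2] = 0
r[3] = 0
r[4] = 0
r[5] = 0
r[6] = 39
r[7] = 39
r[8] = max(39+0, 42+0) = 42
r[9] = max(39+0, 42+0) = 42
r[10] = max(39+0, 42+0, 32+0) = 42
r[11] = max(39+0, 42+0, 32+0, 63+0) = 63
r[12] = max(39+39, 42+0, 32+0, 63+0) = 78
r[13] = max(39+39, 42+0, 32+0, 63+0) = 78
One optimal cutting: pieces 6 + 6 with 1 unit of scrap → €78.

78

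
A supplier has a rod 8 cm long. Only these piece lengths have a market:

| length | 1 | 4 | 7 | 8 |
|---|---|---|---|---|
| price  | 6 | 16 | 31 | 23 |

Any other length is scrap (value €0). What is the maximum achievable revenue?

48

Build best[k] bottom-up: best[k] = max over allowed piece i of (p[i] + best[k−i]).
best[1] = 6
best[2] = 12  (first piece 1, then best[1]=6)
best[3] = 18  (first piece 1, then best[2]=12)
best[4] = max(6+18, 16+0) = 24
best[5] = max(6+24, 16+6) = 30
best[6] = max(6+30, 16+12) = 36
best[7] = max(6+36, 16+18, 31+0) = 42
best[8] = max(6+42, 16+24, 31+6, 23+0) = 48
One optimal cutting: 1 + 1 + 1 + 1 + 1 + 1 + 1 + 1 → €48.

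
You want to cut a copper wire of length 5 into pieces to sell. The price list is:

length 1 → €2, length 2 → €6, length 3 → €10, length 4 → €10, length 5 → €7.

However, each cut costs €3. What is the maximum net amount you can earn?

13

Build net[k] bottom-up: net[k] = max over allowed piece i of (p[i] + net[k−i]) − 3 per cut.
net[1] = 2
net[2] = max(2+2-3, 6+0) = 6
net[3] = max(2+6-3, 6+2-3, 10+0) = 10
net[4] = max(2+10-3, 6+6-3, 10+2-3, 10+0) = 10
net[5] = max(2+10-3, 6+10-3, 10+6-3, 10+2-3, 7+0) = 13
One optimal plan: pieces 3 + 2 (1 cut) → €16 − €3 = €13.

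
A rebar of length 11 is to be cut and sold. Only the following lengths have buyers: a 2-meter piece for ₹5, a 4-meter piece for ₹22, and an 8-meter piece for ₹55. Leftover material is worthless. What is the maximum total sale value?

60

Consider every possible first cut. f[k] is the best of p[i]+f[k−i] over all sellable i≤k.
f[1] = 0
f[2] = 5
f[3] = 5
f[4] = 22
f[5] = 22
f[6] = 27  (first piece 2, then f[4]=22)
f[7] = 27
f[8] = 55
f[9] = 55
f[10] = 60  (first piece 2, then f[8]=55)
f[11] = 60
One optimal cutting: pieces 8 + 2 with 1 meter of scrap → ₹60.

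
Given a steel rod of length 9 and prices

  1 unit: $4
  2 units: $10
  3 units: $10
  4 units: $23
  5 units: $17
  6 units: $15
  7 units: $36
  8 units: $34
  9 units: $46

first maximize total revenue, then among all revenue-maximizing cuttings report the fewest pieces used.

Let r[k] be the best obtainable value from length k. For each k, try every first piece i and keep the best of price[i] + r[k−i].
r[1] = 4
r[2] = max(4+4, 10+0) = 10
r[3] = max(4+10, 10+4, 10+0) = 14
r[4] = max(4+14, 10+10, 10+4, 23+0) = 23
r[5] = max(4+23, 10+14, 10+10, 23+4, 17+0) = 27
r[6] = max(4+27, 10+23, 10+14, 23+10, 17+4, 15+0) = 33
r[7] = max(4+33, 10+27, 10+23, …, 15+4, 36+0) = 37
r[8] = max(4+37, 10+33, 10+27, …, 36+4, 34+0) = 46
r[9] = max(4+46, 10+37, 10+33, …, 34+4, 46+0) = 50
Maximum revenue is $50.
Now minimize piece count subject to staying optimal: for each k, pieces[k] = 1 + min over i with p[i]+r[k−i]=r[k] of pieces[k−i].
pieces[6] = 2
pieces[7] = 3
pieces[8] = 2
pieces[9] = 3

3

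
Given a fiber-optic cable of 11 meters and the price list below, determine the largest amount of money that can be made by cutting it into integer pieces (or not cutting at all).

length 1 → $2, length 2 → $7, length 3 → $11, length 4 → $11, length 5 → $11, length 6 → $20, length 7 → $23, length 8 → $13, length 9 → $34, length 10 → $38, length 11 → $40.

Consider every possible first cut. v[k] is the best of p[i]+v[k−i] over all sellable i≤k.
v[1] = 2
v[2] = 7
v[3] = 11
v[4] = 14  (first piece 2, then v[2]=7)
v[5] = 18  (first piece 2, then v[3]=11)
v[6] = 22  (first piece 3, then v[3]=11)
v[7] = 25  (first piece 2, then v[5]=18)
v[8] = 29  (first piece 2, then v[6]=22)
v[9] = 34
v[10] = 38
v[11] = 41  (first piece 2, then v[9]=34)
One optimal cutting: 9 + 2 → $34 + $7 = $41.

41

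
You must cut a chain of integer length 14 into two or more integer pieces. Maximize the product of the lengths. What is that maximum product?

Let m[k] be the best product for length k (with at least one cut). For each first piece i, the rest contributes max(k−i, m[k−i]).
m[2] = 1×max(1,0) = 1×1 = 1
m[3] = max(1×2, 2×1) = 2
m[4] = max(1×3, 2×2, 3×1) = 4
m[5] = max(1×4, 2×3, 3×2, 4×1) = 6
m[6] = max(1×6, 2×4, 3×3, 4×2, 5×1) = 9
m[7] = max(1×9, 2×6, 3×4, 4×3, 5×2, 6×1) = 12
m[8] = max(1×12, 2×9, 3×6, …, 6×2, 7×1) = 18
m[9] = max(1×18, 2×12, 3×9, …, 7×2, 8×1) = 27
m[10] = max(1×27, 2×18, 3×12, …, 8×2, 9×1) = 36
m[11] = max(1×36, 2×27, 3×18, …, 9×2, 10×1) = 54
m[12] = max(1×54, 2×36, 3×27, …, 10×2, 11×1) = 81
m[13] = max(1×81, 2×54, 3×36, …, 11×2, 12×1) = 108
m[14] = max(1×108, 2×81, 3×54, …, 12×2, 13×1) = 162
One optimal split: 3 + 3 + 3 + 3 + 2; product 3×3×3×3×2 = 162.

162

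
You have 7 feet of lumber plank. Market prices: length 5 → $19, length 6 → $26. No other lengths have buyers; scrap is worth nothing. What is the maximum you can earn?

Build r[k] bottom-up: r[k] = max over allowed piece i of (p[i] + r[k−i]).
r[1] = 0
r[2] = 0
r[3] = 0
r[4] = 0
r[5] = 19
r[6] = 26
r[7] = 26
One optimal cutting: pieces 6 with 1 foot of scrap → $26.

26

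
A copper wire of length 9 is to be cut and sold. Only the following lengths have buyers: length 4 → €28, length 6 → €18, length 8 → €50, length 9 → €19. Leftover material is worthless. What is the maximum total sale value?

56

Let best[k] be the best obtainable value from length k. For each k, try every first piece i and keep the best of price[i] + best[k−i].
best[1] = 0
best[2] = 0
best[3] = 0
best[4] = 28
best[5] = 28
best[6] = max(28+0, 18+0) = 28
best[7] = max(28+0, 18+0) = 28
best[8] = max(28+28, 18+0, 50+0) = 56
best[9] = max(28+28, 18+0, 50+0, 19+0) = 56
One optimal cutting: pieces 4 + 4 with 1 meter of scrap → €56.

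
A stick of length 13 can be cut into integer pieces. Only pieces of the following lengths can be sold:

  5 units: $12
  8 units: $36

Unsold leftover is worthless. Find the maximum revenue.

48

Consider every possible first cut. f[k] is the best of p[i]+f[k−i] over all sellable i≤k.
f[1] = 0
f[2] = 0
f[3] = 0
f[4] = 0
f[5] = 12
f[6] = 12
f[7] = 12
f[8] = 36
f[9] = 36
f[10] = 36
f[11] = 36
f[12] = 36
f[13] = 48  (first piece 5, then f[8]=36)
One optimal cutting: 8 + 5 → $48.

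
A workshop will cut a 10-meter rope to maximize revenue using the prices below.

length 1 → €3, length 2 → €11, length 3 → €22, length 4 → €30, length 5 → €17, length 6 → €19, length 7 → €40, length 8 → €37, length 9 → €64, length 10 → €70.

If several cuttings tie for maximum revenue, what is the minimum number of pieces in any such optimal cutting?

Let r[k] be the best obtainable value from length k. For each k, try every first piece i and keep the best of price[i] + r[k−i].
r[1] = 3
r[2] = 11
r[3] = 22
r[4] = 30
r[5] = 33  (first piece 1, then r[4]=30)
r[6] = 44  (first piece 3, then r[3]=22)
r[7] = 52  (first piece 3, then r[4]=30)
r[8] = 60  (first piece 4, then r[4]=30)
r[9] = 66  (first piece 3, then r[6]=44)
r[10] = 74  (first piece 3, then r[7]=52)
Maximum revenue is €74.
Now minimize piece count subject to staying optimal: for each k, pieces[k] = 1 + min over i with p[i]+r[k−i]=r[k] of pieces[k−i].
pieces[7] = 2
pieces[8] = 2
pieces[9] = 3
pieces[10] = 3

3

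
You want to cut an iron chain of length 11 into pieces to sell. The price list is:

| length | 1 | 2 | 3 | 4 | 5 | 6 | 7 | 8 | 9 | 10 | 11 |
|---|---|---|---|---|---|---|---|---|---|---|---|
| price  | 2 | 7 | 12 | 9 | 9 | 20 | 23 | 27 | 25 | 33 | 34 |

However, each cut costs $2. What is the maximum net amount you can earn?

37

Build v[k] bottom-up: v[k] = max over allowed piece i of (p[i] + v[k−i]) − 2 per cut.
v[1] = 2
v[2] = max(2+2-2, 7+0) = 7
v[3] = max(2+7-2, 7+2-2, 12+0) = 12
v[4] = max(2+12-2, 7+7-2, 12+2-2, 9+0) = 12
v[5] = max(2+12-2, 7+12-2, 12+7-2, 9+2-2, 9+0) = 17
v[6] = max(2+17-2, 7+12-2, 12+12-2, 9+7-2, 9+2-2, 20+0) = 22
v[7] = max(2+22-2, 7+17-2, 12+12-2, …, 20+2-2, 23+0) = 23
v[8] = max(2+23-2, 7+22-2, 12+17-2, …, 23+2-2, 27+0) = 27
v[9] = max(2+27-2, 7+23-2, 12+22-2, …, 27+2-2, 25+0) = 32
v[10] = max(2+32-2, 7+27-2, 12+23-2, …, 25+2-2, 33+0) = 33
v[11] = max(2+33-2, 7+32-2, 12+27-2, …, 33+2-2, 34+0) = 37
One optimal plan: pieces 3 + 3 + 3 + 2 (3 cuts) → $43 − $6 = $37.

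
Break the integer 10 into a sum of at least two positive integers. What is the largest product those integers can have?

Fill P[k] for k=2..10: at each k try every first piece i and multiply by the better of (k−i) uncut or P[k−i].
P[2] = 1·max(1,0) = 1·1 = 1
P[3] = 1·max(2,1) = 1·2 = 2
P[4] = 2·max(2,1) = 2·2 = 4
P[5] = 2·max(3,2) = 2·3 = 6
P[6] = 3·max(3,2) = 3·3 = 9
P[7] = 2·max(5,6) = 2·6 = 12
P[8] = 2·max(6,9) = 2·9 = 18
P[9] = 3·max(6,9) = 3·9 = 27
P[10] = 2·max(8,18) = 2·18 = 36
One optimal split: 3 + 3 + 2 + 2; product 3·3·2·2 = 36.

36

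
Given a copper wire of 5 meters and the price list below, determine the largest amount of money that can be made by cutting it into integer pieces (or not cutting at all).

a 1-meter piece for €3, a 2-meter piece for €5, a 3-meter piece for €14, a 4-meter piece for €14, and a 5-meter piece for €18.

20

Consider every possible first cut. best[k] is the best of p[i]+best[k−i] over all sellable i≤k.
best[1] = 3
best[2] = max(3+3, 5+0) = 6
best[3] = max(3+6, 5+3, 14+0) = 14
best[4] = max(3+14, 5+6, 14+3, 14+0) = 17
best[5] = max(3+17, 5+14, 14+6, 14+3, 18+0) = 20
One optimal cutting: 3 + 1 + 1 → €14 + €3 + €3 = €20.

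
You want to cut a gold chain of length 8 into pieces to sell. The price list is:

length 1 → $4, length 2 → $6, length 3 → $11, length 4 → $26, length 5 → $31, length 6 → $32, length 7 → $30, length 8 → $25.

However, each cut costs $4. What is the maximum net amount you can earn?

48

Consider every possible first cut. r[k] is the best of p[i]+r[k−i] over all sellable i≤k, charging 4 whenever i<k.
r[1] = 4
r[2] = max(4+4-4, 6+0) = 6
r[3] = max(4+6-4, 6+4-4, 11+0) = 11
r[4] = max(4+11-4, 6+6-4, 11+4-4, 26+0) = 26
r[5] = max(4+26-4, 6+11-4, 11+6-4, 26+4-4, 31+0) = 31
r[6] = max(4+31-4, 6+26-4, 11+11-4, 26+6-4, 31+4-4, 32+0) = 32
r[7] = max(4+32-4, 6+31-4, 11+26-4, …, 32+4-4, 30+0) = 33
r[8] = max(4+33-4, 6+32-4, 11+31-4, …, 30+4-4, 25+0) = 48
One optimal plan: pieces 4 + 4 (1 cut) → $52 − $4 = $48.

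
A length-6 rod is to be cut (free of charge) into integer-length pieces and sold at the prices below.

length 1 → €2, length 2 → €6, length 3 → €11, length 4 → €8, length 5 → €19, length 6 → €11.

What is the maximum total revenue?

Let best[k] be the best obtainable value from length k. For each k, try every first piece i and keep the best of price[i] + best[k−i].
best[1] = 2
best[2] = max(2+2, 6+0) = 6
best[3] = max(2+6, 6+2, 11+0) = 11
best[4] = max(2+11, 6+6, 11+2, 8+0) = 13
best[5] = max(2+13, 6+11, 11+6, 8+2, 19+0) = 19
best[6] = max(2+19, 6+13, 11+11, 8+6, 19+2, 11+0) = 22
One optimal cutting: 3 + 3 → €11 + €11 = €22.

22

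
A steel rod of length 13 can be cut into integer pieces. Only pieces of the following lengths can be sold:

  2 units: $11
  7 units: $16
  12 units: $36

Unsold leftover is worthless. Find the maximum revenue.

Build best[k] bottom-up: best[k] = max over allowed piece i of (p[i] + best[k−i]).
best[1] = 0
best[2] = 11
best[3] = 11
best[4] = 22  (first piece 2, then best[2]=11)
best[5] = 22
best[6] = 33  (first piece 2, then best[4]=22)
best[7] = 33
best[8] = 44  (first piece 2, then best[6]=33)
best[9] = 44
best[10] = 55  (first piece 2, then best[8]=44)
best[11] = 55
best[12] = 66  (first piece 2, then best[10]=55)
best[13] = 66
One optimal cutting: pieces 2 + 2 + 2 + 2 + 2 + 2 with 1 unit of scrap → $66.

66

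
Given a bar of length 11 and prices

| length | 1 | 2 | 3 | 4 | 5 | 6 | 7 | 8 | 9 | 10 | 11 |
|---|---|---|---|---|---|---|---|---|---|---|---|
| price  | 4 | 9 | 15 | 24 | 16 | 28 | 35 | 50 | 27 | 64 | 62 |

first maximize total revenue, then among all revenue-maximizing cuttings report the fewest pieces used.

2

Build r[k] bottom-up: r[k] = max over allowed piece i of (p[i] + r[k−i]).
r[1] = 4
r[2] = max(4+4, 9+0) = 9
r[3] = max(4+9, 9+4, 15+0) = 15
r[4] = max(4+15, 9+9, 15+4, 24+0) = 24
r[5] = max(4+24, 9+15, 15+9, 24+4, 16+0) = 28
r[6] = max(4+28, 9+24, 15+15, 24+9, 16+4, 28+0) = 33
r[7] = max(4+33, 9+28, 15+24, …, 28+4, 35+0) = 39
r[8] = max(4+39, 9+33, 15+28, …, 35+4, 50+0) = 50
r[9] = max(4+50, 9+39, 15+33, …, 50+4, 27+0) = 54
r[10] = max(4+54, 9+50, 15+39, …, 27+4, 64+0) = 64
r[11] = max(4+64, 9+54, 15+50, …, 64+4, 62+0) = 68
Maximum revenue is $68.
Now minimize piece count subject to staying optimal: for each k, pieces[k] = 1 + min over i with p[i]+r[k−i]=r[k] of pieces[k−i].
pieces[8] = 1
pieces[9] = 2
pieces[10] = 1
pieces[11] = 2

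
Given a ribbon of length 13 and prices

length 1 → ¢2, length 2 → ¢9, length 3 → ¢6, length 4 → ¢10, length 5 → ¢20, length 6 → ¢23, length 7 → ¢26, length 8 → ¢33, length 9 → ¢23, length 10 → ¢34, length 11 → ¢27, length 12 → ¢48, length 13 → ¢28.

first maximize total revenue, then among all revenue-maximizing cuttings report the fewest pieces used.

Consider every possible first cut. r[k] is the best of p[i]+r[k−i] over all sellable i≤k.
r[1] = 2
r[2] = max(2+2, 9+0) = 9
r[3] = max(2+9, 9+2, 6+0) = 11
r[4] = max(2+11, 9+9, 6+2, 10+0) = 18
r[5] = max(2+18, 9+11, 6+9, 10+2, 20+0) = 20
r[6] = max(2+20, 9+18, 6+11, 10+9, 20+2, 23+0) = 27
r[7] = max(2+27, 9+20, 6+18, …, 23+2, 26+0) = 29
r[8] = max(2+29, 9+27, 6+20, …, 26+2, 33+0) = 36
r[9] = max(2+36, 9+29, 6+27, …, 33+2, 23+0) = 38
r[10] = max(2+38, 9+36, 6+29, …, 23+2, 34+0) = 45
r[11] = max(2+45, 9+38, 6+36, …, 34+2, 27+0) = 47
r[12] = max(2+47, 9+45, 6+38, …, 27+2, 48+0) = 54
r[13] = max(2+54, 9+47, 6+45, …, 48+2, 28+0) = 56
Maximum revenue is ¢56.
Now minimize piece count subject to staying optimal: for each k, pieces[k] = 1 + min over i with p[i]+r[k−i]=r[k] of pieces[k−i].
pieces[10] = 5
pieces[11] = 4
pieces[12] = 6
pieces[13] = 5

5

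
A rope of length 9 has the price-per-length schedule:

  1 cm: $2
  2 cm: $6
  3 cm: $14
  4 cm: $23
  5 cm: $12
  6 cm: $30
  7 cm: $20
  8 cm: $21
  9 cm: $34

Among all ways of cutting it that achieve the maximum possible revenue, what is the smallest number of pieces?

3

Build r[k] bottom-up: r[k] = max over allowed piece i of (p[i] + r[k−i]).
r[1] = 2
r[2] = 6
r[3] = 14
r[4] = 23
r[5] = 25  (first piece 1, then r[4]=23)
r[6] = 30
r[7] = 37  (first piece 3, then r[4]=23)
r[8] = 46  (first piece 4, then r[4]=23)
r[9] = 48  (first piece 1, then r[8]=46)
Maximum revenue is $48.
Now minimize piece count subject to staying optimal: for each k, pieces[k] = 1 + min over i with p[i]+r[k−i]=r[k] of pieces[k−i].
pieces[6] = 1
pieces[7] = 2
pieces[8] = 2
pieces[9] = 3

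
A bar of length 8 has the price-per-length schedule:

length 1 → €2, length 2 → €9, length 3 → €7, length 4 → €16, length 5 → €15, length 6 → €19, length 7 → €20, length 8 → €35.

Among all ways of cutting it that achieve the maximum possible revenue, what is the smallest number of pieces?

Build r[k] bottom-up: r[k] = max over allowed piece i of (p[i] + r[k−i]).
r[1] = 2
r[2] = 9
r[3] = 11  (first piece 1, then r[2]=9)
r[4] = 18  (first piece 2, then r[2]=9)
r[5] = 20  (first piece 1, then r[4]=18)
r[6] = 27  (first piece 2, then r[4]=18)
r[7] = 29  (first piece 1, then r[6]=27)
r[8] = 36  (first piece 2, then r[6]=27)
Maximum revenue is €36.
Now minimize piece count subject to staying optimal: for each k, pieces[k] = 1 + min over i with p[i]+r[k−i]=r[k] of pieces[k−i].
pieces[5] = 3
pieces[6] = 3
pieces[7] = 4
pieces[8] = 4

4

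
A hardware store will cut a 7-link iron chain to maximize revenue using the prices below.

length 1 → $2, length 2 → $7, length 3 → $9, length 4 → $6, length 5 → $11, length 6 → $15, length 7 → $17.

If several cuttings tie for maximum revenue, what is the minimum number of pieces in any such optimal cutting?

Consider every possible first cut. r[k] is the best of p[i]+r[k−i] over all sellable i≤k.
r[1] = 2
r[2] = max(2+2, 7+0) = 7
r[3] = max(2+7, 7+2, 9+0) = 9
r[4] = max(2+9, 7+7, 9+2, 6+0) = 14
r[5] = max(2+14, 7+9, 9+7, 6+2, 11+0) = 16
r[6] = max(2+16, 7+14, 9+9, 6+7, 11+2, 15+0) = 21
r[7] = max(2+21, 7+16, 9+14, …, 15+2, 17+0) = 23
Maximum revenue is $23.
Now minimize piece count subject to staying optimal: for each k, pieces[k] = 1 + min over i with p[i]+r[k−i]=r[k] of pieces[k−i].
pieces[4] = 2
pieces[5] = 2
pieces[6] = 3
pieces[7] = 3

3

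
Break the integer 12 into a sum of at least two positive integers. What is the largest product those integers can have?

81

Fill f[k] for k=2..12: at each k try every first piece i and multiply by the better of (k−i) uncut or f[k−i].
f[2] = 1×max(1,0) = 1×1 = 1
f[3] = 1×max(2,1) = 1×2 = 2
f[4] = 2×max(2,1) = 2×2 = 4
f[5] = 2×max(3,2) = 2×3 = 6
f[6] = 3×max(3,2) = 3×3 = 9
f[7] = 2×max(5,6) = 2×6 = 12
f[8] = 2×max(6,9) = 2×9 = 18
f[9] = 3×max(6,9) = 3×9 = 27
f[10] = 2×max(8,18) = 2×18 = 36
f[11] = 2×max(9,27) = 2×27 = 54
f[12] = 3×max(9,27) = 3×27 = 81
One optimal split: 3 + 3 + 3 + 3; product 3×3×3×3 = 81.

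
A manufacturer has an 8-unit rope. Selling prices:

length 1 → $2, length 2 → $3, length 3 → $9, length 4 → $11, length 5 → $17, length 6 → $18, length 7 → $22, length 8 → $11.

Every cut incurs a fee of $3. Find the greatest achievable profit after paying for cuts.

23

Let v[k] be the best obtainable value from length k. For each k, try every first piece i and keep the best of price[i] + v[k−i] minus the 3 cut fee when i<k.
v[1] = 2
v[2] = 3
v[3] = 9
v[4] = 11
v[5] = 17
v[6] = 18
v[7] = 22
v[8] = 23  (first piece 3, then v[5]=17)
One optimal plan: pieces 5 + 3 (1 cut) → $26 − $3 = $23.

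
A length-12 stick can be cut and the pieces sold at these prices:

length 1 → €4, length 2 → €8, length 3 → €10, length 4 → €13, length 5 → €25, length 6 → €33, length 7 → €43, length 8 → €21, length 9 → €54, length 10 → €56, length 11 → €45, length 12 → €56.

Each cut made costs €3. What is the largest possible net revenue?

65

Let r[k] be the best obtainable value from length k. For each k, try every first piece i and keep the best of price[i] + r[k−i] minus the 3 cut fee when i<k.
r[1] = 4
r[2] = 8
r[3] = 10
r[4] = 13  (first piece 2, then r[2]=8)
r[5] = 25
r[6] = 33
r[7] = 43
r[8] = 44  (first piece 1, then r[7]=43)
r[9] = 54
r[10] = 56
r[11] = 59  (first piece 2, then r[9]=54)
r[12] = 65  (first piece 5, then r[7]=43)
One optimal plan: pieces 7 + 5 (1 cut) → €68 − €3 = €65.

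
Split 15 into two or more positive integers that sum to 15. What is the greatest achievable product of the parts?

243

Let m[k] be the best product for length k (with at least one cut). For each first piece i, the rest contributes max(k−i, m[k−i]).
m[2] = 1×max(1,0) = 1×1 = 1
m[3] = max(1×2, 2×1) = 2
m[4] = max(1×3, 2×2, 3×1) = 4
m[5] = max(1×4, 2×3, 3×2, 4×1) = 6
m[6] = max(1×6, 2×4, 3×3, 4×2, 5×1) = 9
m[7] = max(1×9, 2×6, 3×4, 4×3, 5×2, 6×1) = 12
m[8] = max(1×12, 2×9, 3×6, …, 6×2, 7×1) = 18
m[9] = max(1×18, 2×12, 3×9, …, 7×2, 8×1) = 27
m[10] = max(1×27, 2×18, 3×12, …, 8×2, 9×1) = 36
m[11] = max(1×36, 2×27, 3×18, …, 9×2, 10×1) = 54
m[12] = max(1×54, 2×36, 3×27, …, 10×2, 11×1) = 81
m[13] = max(1×81, 2×54, 3×36, …, 11×2, 12×1) = 108
m[14] = max(1×108, 2×81, 3×54, …, 12×2, 13×1) = 162
m[15] = max(1×162, 2×108, 3×81, …, 13×2, 14×1) = 243
One optimal split: 3 + 3 + 3 + 3 + 3; product 3×3×3×3×3 = 243.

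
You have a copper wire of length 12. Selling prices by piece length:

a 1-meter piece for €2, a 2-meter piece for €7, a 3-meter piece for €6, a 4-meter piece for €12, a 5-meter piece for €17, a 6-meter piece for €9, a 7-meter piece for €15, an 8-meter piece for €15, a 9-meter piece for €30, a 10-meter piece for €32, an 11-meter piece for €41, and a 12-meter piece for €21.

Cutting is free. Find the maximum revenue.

43

Build best[k] bottom-up: best[k] = max over allowed piece i of (p[i] + best[k−i]).
best[1] = 2
best[2] = max(2+2, 7+0) = 7
best[3] = max(2+7, 7+2, 6+0) = 9
best[4] = max(2+9, 7+7, 6+2, 12+0) = 14
best[5] = max(2+14, 7+9, 6+7, 12+2, 17+0) = 17
best[6] = max(2+17, 7+14, 6+9, 12+7, 17+2, 9+0) = 21
best[7] = max(2+21, 7+17, 6+14, …, 9+2, 15+0) = 24
best[8] = max(2+24, 7+21, 6+17, …, 15+2, 15+0) = 28
best[9] = max(2+28, 7+24, 6+21, …, 15+2, 30+0) = 31
best[10] = max(2+31, 7+28, 6+24, …, 30+2, 32+0) = 35
best[11] = max(2+35, 7+31, 6+28, …, 32+2, 41+0) = 41
best[12] = max(2+41, 7+35, 6+31, …, 41+2, 21+0) = 43
One optimal cutting: 11 + 1 → €41 + €2 = €43.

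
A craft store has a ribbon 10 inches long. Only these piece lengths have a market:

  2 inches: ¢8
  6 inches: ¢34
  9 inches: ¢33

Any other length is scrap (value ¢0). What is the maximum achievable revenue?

Consider every possible first cut. r[k] is the best of p[i]+r[k−i] over all sellable i≤k.
r[1] = 0
r[2] = 8
r[3] = 8
r[4] = 16  (first piece 2, then r[2]=8)
r[5] = 16
r[6] = 34
r[7] = 34
r[8] = 42  (first piece 2, then r[6]=34)
r[9] = 42
r[10] = 50  (first piece 2, then r[8]=42)
One optimal cutting: 6 + 2 + 2 → ¢50.

50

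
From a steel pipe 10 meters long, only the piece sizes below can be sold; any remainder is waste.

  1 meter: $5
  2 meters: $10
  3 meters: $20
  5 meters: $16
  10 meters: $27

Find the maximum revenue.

Build best[k] bottom-up: best[k] = max over allowed piece i of (p[i] + best[k−i]).
best[1] = 5
best[2] = 10  (first piece 1, then best[1]=5)
best[3] = 20
best[4] = 25  (first piece 1, then best[3]=20)
best[5] = 30  (first piece 1, then best[4]=25)
best[6] = 40  (first piece 3, then best[3]=20)
best[7] = 45  (first piece 1, then best[6]=40)
best[8] = 50  (first piece 1, then best[7]=45)
best[9] = 60  (first piece 3, then best[6]=40)
best[10] = 65  (first piece 1, then best[9]=60)
One optimal cutting: 3 + 3 + 3 + 1 → $65.

65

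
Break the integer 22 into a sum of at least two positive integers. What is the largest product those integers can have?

Let m[k] be the best product for length k (with at least one cut). For each first piece i, the rest contributes max(k−i, m[k−i]).
m[2] = 1×max(1,0) = 1×1 = 1
m[3] = max(1×2, 2×1) = 2
m[4] = max(1×3, 2×2, 3×1) = 4
m[5] = max(1×4, 2×3, 3×2, 4×1) = 6
m[6] = max(1×6, 2×4, 3×3, 4×2, 5×1) = 9
m[7] = max(1×9, 2×6, 3×4, 4×3, 5×2, 6×1) = 12
m[8] = max(1×12, 2×9, 3×6, …, 6×2, 7×1) = 18
m[9] = max(1×18, 2×12, 3×9, …, 7×2, 8×1) = 27
m[10] = max(1×27, 2×18, 3×12, …, 8×2, 9×1) = 36
m[11] = max(1×36, 2×27, 3×18, …, 9×2, 10×1) = 54
m[12] = max(1×54, 2×36, 3×27, …, 10×2, 11×1) = 81
m[13] = max(1×81, 2×54, 3×36, …, 11×2, 12×1) = 108
m[14] = max(1×108, 2×81, 3×54, …, 12×2, 13×1) = 162
m[15] = max(1×162, 2×108, 3×81, …, 13×2, 14×1) = 243
m[16] = max(1×243, 2×162, 3×108, …, 14×2, 15×1) = 324
m[17] = max(1×324, 2×243, 3×162, …, 15×2, 16×1) = 486
m[18] = max(1×486, 2×324, 3×243, …, 16×2, 17×1) = 729
m[19] = max(1×729, 2×486, 3×324, …, 17×2, 18×1) = 972
m[20] = max(1×972, 2×729, 3×486, …, 18×2, 19×1) = 1458
m[21] = max(1×1458, 2×972, 3×729, …, 19×2, 20×1) = 2187
m[22] = max(1×2187, 2×1458, 3×972, …, 20×2, 21×1) = 2916
One optimal split: 3 + 3 + 3 + 3 + 3 + 3 + 2 + 2; product 3×3×3×3×3×3×2×2 = 2916.

2916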